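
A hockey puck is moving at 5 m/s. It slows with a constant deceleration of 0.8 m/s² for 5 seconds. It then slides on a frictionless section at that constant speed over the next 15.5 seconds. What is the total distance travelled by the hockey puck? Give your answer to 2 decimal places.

Phase 1 (decelerating): v₀ = 5.00 m/s, a = -0.8 m/s².
v = v₀ + at = 5.00 + (-0.8)(5) = 1.00 m/s
Δx = v₀t + ½at² = 5.00·5 + 0.5·-0.8·5² = 15.0 m

Phase 2 (constant speed): v₀ = 1.00 m/s, a = 0 m/s².
v = v₀ + at = 1.00 + (0)(15.5) = 1.00 m/s
Δx = v₀t + ½at² = 1.00·15.5 + 0.5·0·15.5² = 15.5 m
Total distance = 15.0 + 15.5 = 30.5 m

30.50 m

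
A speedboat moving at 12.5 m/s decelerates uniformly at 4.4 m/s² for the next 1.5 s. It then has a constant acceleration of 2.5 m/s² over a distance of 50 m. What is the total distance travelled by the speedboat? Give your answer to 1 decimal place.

Phase 1 (decelerating): v₀ = 12.5 m/s, a = -4.4 m/s².
v = v₀ + at = 12.5 + (-4.4)(1.5) = 5.90 m/s
Δx = v₀t + ½at² = 12.5·1.5 + 0.5·-4.4·1.5² = 13.8 m

Phase 2 (accelerating): v₀ = 5.90 m/s, a = 2.5 m/s².
v² = v₀² + 2aΔx = 5.90² + 2·2.5·50 = 285 → v = 16.9 m/s
t = (v − v₀)/a = (16.9 − 5.90)/2.5 = 4.39 s
Total distance = 13.8 + 50.0 = 63.8 m

63.8 m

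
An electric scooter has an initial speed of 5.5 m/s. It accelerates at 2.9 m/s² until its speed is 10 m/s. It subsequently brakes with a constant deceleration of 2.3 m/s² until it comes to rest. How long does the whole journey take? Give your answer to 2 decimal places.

Phase 1 (accelerating): v₀ = 5.50 m/s, a = 2.9 m/s².
v = v₀ + at → t = (10 − 5.50) / 2.9 = 1.55 s
v² = v₀² + 2aΔx → Δx = (10² − 5.50²)/(2·2.9) = 12.0 m

Phase 2 (decelerating): v₀ = 10.0 m/s, a = -2.3 m/s².
v = v₀ + at → t = (0 − 10.0) / -2.3 = 4.35 s
v² = v₀² + 2aΔx → Δx = (0² − 10.0²)/(2·-2.3) = 21.7 m
Total time = 1.55 + 4.35 = 5.90 s

5.90 s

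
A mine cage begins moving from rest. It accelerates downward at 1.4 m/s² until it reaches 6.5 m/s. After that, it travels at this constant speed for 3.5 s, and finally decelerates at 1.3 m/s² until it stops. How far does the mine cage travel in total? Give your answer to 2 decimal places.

54.09 m

Phase 1 (accelerating): v₀ = 0 m/s, a = 1.4 m/s².
v = v₀ + at → t = (6.5 − 0) / 1.4 = 4.64 s
v² = v₀² + 2aΔx → Δx = (6.5² − 0²)/(2·1.4) = 15.1 m

Phase 2 (constant speed): v₀ = 6.50 m/s, a = 0 m/s².
v = v₀ + at = 6.50 + (0)(3.5) = 6.50 m/s
Δx = v₀t + ½at² = 6.50·3.5 + 0.5·0·3.5² = 22.8 m

Phase 3 (decelerating): v₀ = 6.50 m/s, a = -1.3 m/s².
v = v₀ + at → t = (0 − 6.50) / -1.3 = 5.00 s
v² = v₀² + 2aΔx → Δx = (0² − 6.50²)/(2·-1.3) = 16.2 m
Total distance = 15.1 + 22.8 + 16.2 = 54.1 m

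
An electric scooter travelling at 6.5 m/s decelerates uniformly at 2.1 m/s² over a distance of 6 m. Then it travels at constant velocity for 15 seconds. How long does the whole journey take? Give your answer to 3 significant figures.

16.1 s

Phase 1 (decelerating): v₀ = 6.50 m/s, a = -2.1 m/s².
v² = v₀² + 2aΔx = 6.50² + 2·-2.1·6 = 17.0 → v = 4.13 m/s
t = (v − v₀)/a = (4.13 − 6.50)/-2.1 = 1.13 s

Phase 2 (constant speed): v₀ = 4.13 m/s, a = 0 m/s².
v = v₀ + at = 4.13 + (0)(15) = 4.13 m/s
Δx = v₀t + ½at² = 4.13·15 + 0.5·0·15² = 61.9 m
Total time = 1.13 + 15.0 = 16.1 s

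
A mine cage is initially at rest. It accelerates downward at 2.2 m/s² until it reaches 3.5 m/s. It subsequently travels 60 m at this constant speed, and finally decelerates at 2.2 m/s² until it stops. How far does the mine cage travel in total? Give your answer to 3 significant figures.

Phase 1 (accelerating): v₀ = 0 m/s, a = 2.2 m/s².
v = v₀ + at → t = (3.5 − 0) / 2.2 = 1.59 s
v² = v₀² + 2aΔx → Δx = (3.5² − 0²)/(2·2.2) = 2.78 m

Phase 2 (constant speed): v₀ = 3.50 m/s, a = 0 m/s².
Constant speed: t = d/v = 60/3.50 = 17.1 s

Phase 3 (decelerating): v₀ = 3.50 m/s, a = -2.2 m/s².
v = v₀ + at → t = (0 − 3.50) / -2.2 = 1.59 s
v² = v₀² + 2aΔx → Δx = (0² − 3.50²)/(2·-2.2) = 2.78 m
Total distance = 2.78 + 60.0 + 2.78 = 65.6 m

65.6 m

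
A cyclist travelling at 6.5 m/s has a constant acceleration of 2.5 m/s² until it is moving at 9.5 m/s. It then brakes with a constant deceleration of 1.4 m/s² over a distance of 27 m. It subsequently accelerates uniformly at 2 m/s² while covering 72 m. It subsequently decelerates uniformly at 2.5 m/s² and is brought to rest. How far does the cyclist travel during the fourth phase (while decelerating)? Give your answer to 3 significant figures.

Phase 1 (accelerating): v₀ = 6.50 m/s, a = 2.5 m/s².
v = v₀ + at → t = (9.5 − 6.50) / 2.5 = 1.20 s
v² = v₀² + 2aΔx → Δx = (9.5² − 6.50²)/(2·2.5) = 9.60 m

Phase 2 (decelerating): v₀ = 9.50 m/s, a = -1.4 m/s².
v² = v₀² + 2aΔx = 9.50² + 2·-1.4·27 = 14.7 → v = 3.83 m/s
t = (v − v₀)/a = (3.83 − 9.50)/-1.4 = 4.05 s

Phase 3 (accelerating): v₀ = 3.83 m/s, a = 2 m/s².
v² = v₀² + 2aΔx = 3.83² + 2·2·72 = 303 → v = 17.4 m/s
t = (v − v₀)/a = (17.4 − 3.83)/2 = 6.78 s

Phase 4 (decelerating): v₀ = 17.4 m/s, a = -2.5 m/s².
v = v₀ + at → t = (0 − 17.4) / -2.5 = 6.96 s
v² = v₀² + 2aΔx → Δx = (0² − 17.4²)/(2·-2.5) = 60.5 m
Distance in phase 4 = 60.5 m

60.5 m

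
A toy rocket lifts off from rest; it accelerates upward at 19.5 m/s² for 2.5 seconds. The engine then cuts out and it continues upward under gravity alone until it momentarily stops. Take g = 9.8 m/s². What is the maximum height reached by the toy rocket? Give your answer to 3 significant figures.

Phase 1 (powered ascent): v₀ = 0 m/s, a = 19.5 m/s².
v = v₀ + at = 0 + (19.5)(2.5) = 48.8 m/s
Δx = v₀t + ½at² = 0·2.5 + 0.5·19.5·2.5² = 60.9 m

Phase 2 (coasting upward): v₀ = 48.8 m/s, a = -9.8 m/s².
v = v₀ + at → t = (0 − 48.8) / -9.8 = 4.97 s
v² = v₀² + 2aΔx → Δx = (0² − 48.8²)/(2·-9.8) = 121 m
Maximum height = 60.9 + 121 = 182 m

182 m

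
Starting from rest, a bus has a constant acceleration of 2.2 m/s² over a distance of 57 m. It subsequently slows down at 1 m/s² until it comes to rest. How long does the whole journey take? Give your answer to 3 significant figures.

23.0 s

Phase 1 (accelerating): v₀ = 0 m/s, a = 2.2 m/s².
v² = v₀² + 2aΔx = 0² + 2·2.2·57 = 251 → v = 15.8 m/s
t = (v − v₀)/a = (15.8 − 0)/2.2 = 7.20 s

Phase 2 (decelerating): v₀ = 15.8 m/s, a = -1 m/s².
v = v₀ + at → t = (0 − 15.8) / -1 = 15.8 s
v² = v₀² + 2aΔx → Δx = (0² − 15.8²)/(2·-1) = 125 m
Total time = 7.20 + 15.8 = 23.0 s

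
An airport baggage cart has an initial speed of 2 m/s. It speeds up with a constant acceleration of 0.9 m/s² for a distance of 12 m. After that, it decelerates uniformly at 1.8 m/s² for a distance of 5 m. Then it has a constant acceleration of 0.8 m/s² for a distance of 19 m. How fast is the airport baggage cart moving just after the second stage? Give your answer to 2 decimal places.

Phase 1 (accelerating): v₀ = 2.00 m/s, a = 0.9 m/s².
v² = v₀² + 2aΔx = 2.00² + 2·0.9·12 = 25.6 → v = 5.06 m/s
t = (v − v₀)/a = (5.06 − 2.00)/0.9 = 3.40 s

Phase 2 (decelerating): v₀ = 5.06 m/s, a = -1.8 m/s².
v² = v₀² + 2aΔx = 5.06² + 2·-1.8·5 = 7.60 → v = 2.76 m/s
t = (v − v₀)/a = (2.76 − 5.06)/-1.8 = 1.28 s
Speed at end of phase 2 = 2.76 m/s

2.76 m/s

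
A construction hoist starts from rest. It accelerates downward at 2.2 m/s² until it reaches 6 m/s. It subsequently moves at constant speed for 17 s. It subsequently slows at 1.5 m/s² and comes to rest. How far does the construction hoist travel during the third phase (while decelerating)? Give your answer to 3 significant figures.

12.0 m

Phase 1 (accelerating): v₀ = 0 m/s, a = 2.2 m/s².
v = v₀ + at → t = (6 − 0) / 2.2 = 2.73 s
v² = v₀² + 2aΔx → Δx = (6² − 0²)/(2·2.2) = 8.18 m

Phase 2 (constant speed): v₀ = 6.00 m/s, a = 0 m/s².
v = v₀ + at = 6.00 + (0)(17) = 6.00 m/s
Δx = v₀t + ½at² = 6.00·17 + 0.5·0·17² = 102 m

Phase 3 (decelerating): v₀ = 6.00 m/s, a = -1.5 m/s².
v = v₀ + at → t = (0 − 6.00) / -1.5 = 4.00 s
v² = v₀² + 2aΔx → Δx = (0² − 6.00²)/(2·-1.5) = 12.0 m
Distance in phase 3 = 12.0 m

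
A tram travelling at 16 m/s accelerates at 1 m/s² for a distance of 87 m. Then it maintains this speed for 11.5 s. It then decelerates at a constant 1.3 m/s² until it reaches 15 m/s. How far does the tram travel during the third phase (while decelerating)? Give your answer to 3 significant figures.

78.8 m

Phase 1 (accelerating): v₀ = 16.0 m/s, a = 1 m/s².
v² = v₀² + 2aΔx = 16.0² + 2·1·87 = 430 → v = 20.7 m/s
t = (v − v₀)/a = (20.7 − 16.0)/1 = 4.74 s

Phase 2 (constant speed): v₀ = 20.7 m/s, a = 0 m/s².
v = v₀ + at = 20.7 + (0)(11.5) = 20.7 m/s
Δx = v₀t + ½at² = 20.7·11.5 + 0.5·0·11.5² = 238 m

Phase 3 (decelerating): v₀ = 20.7 m/s, a = -1.3 m/s².
v = v₀ + at → t = (15 − 20.7) / -1.3 = 4.41 s
v² = v₀² + 2aΔx → Δx = (15² − 20.7²)/(2·-1.3) = 78.8 m
Distance in phase 3 = 78.8 m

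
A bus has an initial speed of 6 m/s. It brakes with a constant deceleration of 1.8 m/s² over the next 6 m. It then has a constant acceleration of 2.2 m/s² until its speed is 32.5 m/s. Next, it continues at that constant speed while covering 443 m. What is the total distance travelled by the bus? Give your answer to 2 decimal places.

Phase 1 (decelerating): v₀ = 6.00 m/s, a = -1.8 m/s².
v² = v₀² + 2aΔx = 6.00² + 2·-1.8·6 = 14.4 → v = 3.79 m/s
t = (v − v₀)/a = (3.79 − 6.00)/-1.8 = 1.23 s

Phase 2 (accelerating): v₀ = 3.79 m/s, a = 2.2 m/s².
v = v₀ + at → t = (32.5 − 3.79) / 2.2 = 13.0 s
v² = v₀² + 2aΔx → Δx = (32.5² − 3.79²)/(2·2.2) = 237 m

Phase 3 (constant speed): v₀ = 32.5 m/s, a = 0 m/s².
Constant speed: t = d/v = 443/32.5 = 13.6 s
Total distance = 6.00 + 237 + 443 = 686 m

685.78 m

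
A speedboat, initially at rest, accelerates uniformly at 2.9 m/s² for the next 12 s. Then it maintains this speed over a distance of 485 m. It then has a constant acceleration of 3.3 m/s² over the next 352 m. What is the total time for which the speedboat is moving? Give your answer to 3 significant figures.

33.4 s

Phase 1 (accelerating): v₀ = 0 m/s, a = 2.9 m/s².
v = v₀ + at = 0 + (2.9)(12) = 34.8 m/s
Δx = v₀t + ½at² = 0·12 + 0.5·2.9·12² = 209 m

Phase 2 (constant speed): v₀ = 34.8 m/s, a = 0 m/s².
Constant speed: t = d/v = 485/34.8 = 13.9 s

Phase 3 (accelerating): v₀ = 34.8 m/s, a = 3.3 m/s².
v² = v₀² + 2aΔx = 34.8² + 2·3.3·352 = 3530 → v = 59.4 m/s
t = (v − v₀)/a = (59.4 − 34.8)/3.3 = 7.47 s
Total time = 12.0 + 13.9 + 7.47 = 33.4 s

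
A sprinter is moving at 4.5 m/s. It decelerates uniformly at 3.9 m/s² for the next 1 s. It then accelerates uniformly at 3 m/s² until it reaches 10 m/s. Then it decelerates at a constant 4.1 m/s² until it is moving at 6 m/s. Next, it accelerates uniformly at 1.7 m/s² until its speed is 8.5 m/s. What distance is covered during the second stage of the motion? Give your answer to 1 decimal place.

16.6 m

Phase 1 (decelerating): v₀ = 4.50 m/s, a = -3.9 m/s².
v = v₀ + at = 4.50 + (-3.9)(1) = 0.600 m/s
Δx = v₀t + ½at² = 4.50·1 + 0.5·-3.9·1² = 2.55 m

Phase 2 (accelerating): v₀ = 0.600 m/s, a = 3 m/s².
v = v₀ + at → t = (10 − 0.600) / 3 = 3.13 s
v² = v₀² + 2aΔx → Δx = (10² − 0.600²)/(2·3) = 16.6 m
Distance in phase 2 = 16.6 m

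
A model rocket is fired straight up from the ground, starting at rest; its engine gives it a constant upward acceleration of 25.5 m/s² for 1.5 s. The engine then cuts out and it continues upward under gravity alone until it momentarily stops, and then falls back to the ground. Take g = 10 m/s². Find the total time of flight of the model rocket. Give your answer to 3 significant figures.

Phase 1 (powered ascent): v₀ = 0 m/s, a = 25.5 m/s².
v = v₀ + at = 0 + (25.5)(1.5) = 38.2 m/s
Δx = v₀t + ½at² = 0·1.5 + 0.5·25.5·1.5² = 28.7 m

Phase 2 (coasting upward): v₀ = 38.2 m/s, a = -10 m/s².
v = v₀ + at → t = (0 − 38.2) / -10 = 3.83 s
v² = v₀² + 2aΔx → Δx = (0² − 38.2²)/(2·-10) = 73.2 m

Phase 3 (free fall): v₀ = 0 m/s, a = -10 m/s².
Falls 102 m from rest: t = √(2·102/10) = 4.51 s; v = g·t = 45.1 m/s.
Total time = 1.50 + 3.83 + 4.51 = 9.84 s

9.84 s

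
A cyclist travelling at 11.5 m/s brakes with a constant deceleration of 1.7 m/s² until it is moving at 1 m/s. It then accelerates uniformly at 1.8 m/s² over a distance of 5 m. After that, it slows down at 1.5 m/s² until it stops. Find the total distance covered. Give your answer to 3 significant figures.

49.9 m

Phase 1 (decelerating): v₀ = 11.5 m/s, a = -1.7 m/s².
v = v₀ + at → t = (1 − 11.5) / -1.7 = 6.18 s
v² = v₀² + 2aΔx → Δx = (1² − 11.5²)/(2·-1.7) = 38.6 m

Phase 2 (accelerating): v₀ = 1.00 m/s, a = 1.8 m/s².
v² = v₀² + 2aΔx = 1.00² + 2·1.8·5 = 19.0 → v = 4.36 m/s
t = (v − v₀)/a = (4.36 − 1.00)/1.8 = 1.87 s

Phase 3 (decelerating): v₀ = 4.36 m/s, a = -1.5 m/s².
v = v₀ + at → t = (0 − 4.36) / -1.5 = 2.91 s
v² = v₀² + 2aΔx → Δx = (0² − 4.36²)/(2·-1.5) = 6.33 m
Total distance = 38.6 + 5.00 + 6.33 = 49.9 m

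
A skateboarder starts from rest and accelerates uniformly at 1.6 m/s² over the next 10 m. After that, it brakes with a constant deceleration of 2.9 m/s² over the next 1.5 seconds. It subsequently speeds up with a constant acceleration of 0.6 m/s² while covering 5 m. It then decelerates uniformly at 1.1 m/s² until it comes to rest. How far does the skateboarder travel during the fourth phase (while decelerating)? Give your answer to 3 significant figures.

Phase 1 (accelerating): v₀ = 0 m/s, a = 1.6 m/s².
v² = v₀² + 2aΔx = 0² + 2·1.6·10 = 32.0 → v = 5.66 m/s
t = (v − v₀)/a = (5.66 − 0)/1.6 = 3.54 s

Phase 2 (decelerating): v₀ = 5.66 m/s, a = -2.9 m/s².
v = v₀ + at = 5.66 + (-2.9)(1.5) = 1.31 m/s
Δx = v₀t + ½at² = 5.66·1.5 + 0.5·-2.9·1.5² = 5.22 m

Phase 3 (accelerating): v₀ = 1.31 m/s, a = 0.6 m/s².
v² = v₀² + 2aΔx = 1.31² + 2·0.6·5 = 7.71 → v = 2.78 m/s
t = (v − v₀)/a = (2.78 − 1.31)/0.6 = 2.45 s

Phase 4 (decelerating): v₀ = 2.78 m/s, a = -1.1 m/s².
v = v₀ + at → t = (0 − 2.78) / -1.1 = 2.52 s
v² = v₀² + 2aΔx → Δx = (0² − 2.78²)/(2·-1.1) = 3.50 m
Distance in phase 4 = 3.50 m

3.50 m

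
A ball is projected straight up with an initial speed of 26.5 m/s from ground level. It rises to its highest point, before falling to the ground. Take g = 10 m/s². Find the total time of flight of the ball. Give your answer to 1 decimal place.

5.3 s

Phase 1 (rising): v₀ = 26.5 m/s, a = -10 m/s².
v = v₀ + at → t = (0 − 26.5) / -10 = 2.65 s
v² = v₀² + 2aΔx → Δx = (0² − 26.5²)/(2·-10) = 35.1 m

Phase 2 (falling): v₀ = 0 m/s, a = -10 m/s².
Falls 35.1 m from rest: t = √(2·35.1/10) = 2.65 s; v = g·t = 26.5 m/s.
Total time = 2.65 + 2.65 = 5.30 s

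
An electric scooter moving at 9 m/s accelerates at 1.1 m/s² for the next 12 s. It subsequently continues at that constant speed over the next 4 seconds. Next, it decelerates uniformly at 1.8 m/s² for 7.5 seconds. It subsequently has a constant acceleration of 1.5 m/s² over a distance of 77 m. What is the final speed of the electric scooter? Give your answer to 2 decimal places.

Phase 1 (accelerating): v₀ = 9.00 m/s, a = 1.1 m/s².
v = v₀ + at = 9.00 + (1.1)(12) = 22.2 m/s
Δx = v₀t + ½at² = 9.00·12 + 0.5·1.1·12² = 187 m

Phase 2 (constant speed): v₀ = 22.2 m/s, a = 0 m/s².
v = v₀ + at = 22.2 + (0)(4) = 22.2 m/s
Δx = v₀t + ½at² = 22.2·4 + 0.5·0·4² = 88.8 m

Phase 3 (decelerating): v₀ = 22.2 m/s, a = -1.8 m/s².
v = v₀ + at = 22.2 + (-1.8)(7.5) = 8.70 m/s
Δx = v₀t + ½at² = 22.2·7.5 + 0.5·-1.8·7.5² = 116 m

Phase 4 (accelerating): v₀ = 8.70 m/s, a = 1.5 m/s².
v² = v₀² + 2aΔx = 8.70² + 2·1.5·77 = 307 → v = 17.5 m/s
t = (v − v₀)/a = (17.5 − 8.70)/1.5 = 5.88 s
Final speed = 17.5 m/s

17.51 m/s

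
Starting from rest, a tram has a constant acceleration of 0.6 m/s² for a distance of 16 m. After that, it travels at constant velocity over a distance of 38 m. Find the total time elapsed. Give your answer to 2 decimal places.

15.98 s

Phase 1 (accelerating): v₀ = 0 m/s, a = 0.6 m/s².
v² = v₀² + 2aΔx = 0² + 2·0.6·16 = 19.2 → v = 4.38 m/s
t = (v − v₀)/a = (4.38 − 0)/0.6 = 7.30 s

Phase 2 (constant speed): v₀ = 4.38 m/s, a = 0 m/s².
Constant speed: t = d/v = 38/4.38 = 8.67 s
Total time = 7.30 + 8.67 = 16.0 s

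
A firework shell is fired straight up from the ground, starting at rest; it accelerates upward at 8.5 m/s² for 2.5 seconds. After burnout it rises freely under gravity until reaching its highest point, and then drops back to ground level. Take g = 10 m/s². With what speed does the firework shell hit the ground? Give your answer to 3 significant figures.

Phase 1 (powered ascent): v₀ = 0 m/s, a = 8.5 m/s².
v = v₀ + at = 0 + (8.5)(2.5) = 21.2 m/s
Δx = v₀t + ½at² = 0·2.5 + 0.5·8.5·2.5² = 26.6 m

Phase 2 (coasting upward): v₀ = 21.2 m/s, a = -10 m/s².
v = v₀ + at → t = (0 − 21.2) / -10 = 2.12 s
v² = v₀² + 2aΔx → Δx = (0² − 21.2²)/(2·-10) = 22.6 m

Phase 3 (free fall): v₀ = 0 m/s, a = -10 m/s².
Falls 49.1 m from rest: t = √(2·49.1/10) = 3.13 s; v = g·t = 31.3 m/s.
Impact speed = 31.3 m/s

31.3 m/s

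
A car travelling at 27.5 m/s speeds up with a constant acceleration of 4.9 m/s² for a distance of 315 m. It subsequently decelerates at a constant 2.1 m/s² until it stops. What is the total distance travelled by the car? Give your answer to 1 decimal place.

Phase 1 (accelerating): v₀ = 27.5 m/s, a = 4.9 m/s².
v² = v₀² + 2aΔx = 27.5² + 2·4.9·315 = 3840 → v = 62.0 m/s
t = (v − v₀)/a = (62.0 − 27.5)/4.9 = 7.04 s

Phase 2 (decelerating): v₀ = 62.0 m/s, a = -2.1 m/s².
v = v₀ + at → t = (0 − 62.0) / -2.1 = 29.5 s
v² = v₀² + 2aΔx → Δx = (0² − 62.0²)/(2·-2.1) = 915 m
Total distance = 315 + 915 = 1230 m

1230.1 m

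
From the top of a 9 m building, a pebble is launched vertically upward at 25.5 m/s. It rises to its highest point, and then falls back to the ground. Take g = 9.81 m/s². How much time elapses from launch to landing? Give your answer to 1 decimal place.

5.5 s

Phase 1 (rising): v₀ = 25.5 m/s, a = -9.81 m/s².
v = v₀ + at → t = (0 − 25.5) / -9.81 = 2.60 s
v² = v₀² + 2aΔx → Δx = (0² − 25.5²)/(2·-9.81) = 33.1 m

Phase 2 (falling): v₀ = 0 m/s, a = -9.81 m/s².
Falls 42.1 m from rest: t = √(2·42.1/9.81) = 2.93 s; v = g·t = 28.8 m/s.
Total time = 2.60 + 2.93 = 5.53 s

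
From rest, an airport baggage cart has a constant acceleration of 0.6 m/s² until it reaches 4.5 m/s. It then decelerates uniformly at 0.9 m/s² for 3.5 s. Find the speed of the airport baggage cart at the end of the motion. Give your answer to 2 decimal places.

1.35 m/s

Phase 1 (accelerating): v₀ = 0 m/s, a = 0.6 m/s².
v = v₀ + at → t = (4.5 − 0) / 0.6 = 7.50 s
v² = v₀² + 2aΔx → Δx = (4.5² − 0²)/(2·0.6) = 16.9 m

Phase 2 (decelerating): v₀ = 4.50 m/s, a = -0.9 m/s².
v = v₀ + at = 4.50 + (-0.9)(3.5) = 1.35 m/s
Δx = v₀t + ½at² = 4.50·3.5 + 0.5·-0.9·3.5² = 10.2 m
Final speed = 1.35 m/s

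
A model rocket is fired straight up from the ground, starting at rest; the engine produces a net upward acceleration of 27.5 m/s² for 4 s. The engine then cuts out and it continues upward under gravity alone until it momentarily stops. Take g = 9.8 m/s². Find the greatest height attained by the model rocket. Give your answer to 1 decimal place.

Phase 1 (powered ascent): v₀ = 0 m/s, a = 27.5 m/s².
v = v₀ + at = 0 + (27.5)(4) = 110 m/s
Δx = v₀t + ½at² = 0·4 + 0.5·27.5·4² = 220 m

Phase 2 (coasting upward): v₀ = 110 m/s, a = -9.8 m/s².
v = v₀ + at → t = (0 − 110) / -9.8 = 11.2 s
v² = v₀² + 2aΔx → Δx = (0² − 110²)/(2·-9.8) = 617 m
Maximum height = 220 + 617 = 837 m

837.3 m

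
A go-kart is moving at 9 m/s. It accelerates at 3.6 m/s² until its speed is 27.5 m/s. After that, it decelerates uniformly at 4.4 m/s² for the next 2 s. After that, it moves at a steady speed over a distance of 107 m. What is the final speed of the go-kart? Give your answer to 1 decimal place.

18.7 m/s

Phase 1 (accelerating): v₀ = 9.00 m/s, a = 3.6 m/s².
v = v₀ + at → t = (27.5 − 9.00) / 3.6 = 5.14 s
v² = v₀² + 2aΔx → Δx = (27.5² − 9.00²)/(2·3.6) = 93.8 m

Phase 2 (decelerating): v₀ = 27.5 m/s, a = -4.4 m/s².
v = v₀ + at = 27.5 + (-4.4)(2) = 18.7 m/s
Δx = v₀t + ½at² = 27.5·2 + 0.5·-4.4·2² = 46.2 m

Phase 3 (constant speed): v₀ = 18.7 m/s, a = 0 m/s².
Constant speed: t = d/v = 107/18.7 = 5.72 s
Final speed = 18.7 m/s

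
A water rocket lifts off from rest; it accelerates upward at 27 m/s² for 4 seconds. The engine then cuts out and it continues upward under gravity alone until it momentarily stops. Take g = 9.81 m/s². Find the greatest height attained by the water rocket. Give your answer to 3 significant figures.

Phase 1 (powered ascent): v₀ = 0 m/s, a = 27 m/s².
v = v₀ + at = 0 + (27)(4) = 108 m/s
Δx = v₀t + ½at² = 0·4 + 0.5·27·4² = 216 m

Phase 2 (coasting upward): v₀ = 108 m/s, a = -9.81 m/s².
v = v₀ + at → t = (0 − 108) / -9.81 = 11.0 s
v² = v₀² + 2aΔx → Δx = (0² − 108²)/(2·-9.81) = 594 m
Maximum height = 216 + 594 = 810 m

810 m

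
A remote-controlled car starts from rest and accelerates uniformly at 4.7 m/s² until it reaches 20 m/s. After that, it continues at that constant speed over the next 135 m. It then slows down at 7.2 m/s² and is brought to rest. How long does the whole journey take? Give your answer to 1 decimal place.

Phase 1 (accelerating): v₀ = 0 m/s, a = 4.7 m/s².
v = v₀ + at → t = (20 − 0) / 4.7 = 4.26 s
v² = v₀² + 2aΔx → Δx = (20² − 0²)/(2·4.7) = 42.6 m

Phase 2 (constant speed): v₀ = 20.0 m/s, a = 0 m/s².
Constant speed: t = d/v = 135/20.0 = 6.75 s

Phase 3 (decelerating): v₀ = 20.0 m/s, a = -7.2 m/s².
v = v₀ + at → t = (0 − 20.0) / -7.2 = 2.78 s
v² = v₀² + 2aΔx → Δx = (0² − 20.0²)/(2·-7.2) = 27.8 m
Total time = 4.26 + 6.75 + 2.78 = 13.8 s

13.8 s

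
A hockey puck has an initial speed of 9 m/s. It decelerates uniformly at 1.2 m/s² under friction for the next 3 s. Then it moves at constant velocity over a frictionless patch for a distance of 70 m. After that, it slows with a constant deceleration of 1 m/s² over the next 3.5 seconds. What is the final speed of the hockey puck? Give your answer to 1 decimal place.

1.9 m/s

Phase 1 (decelerating): v₀ = 9.00 m/s, a = -1.2 m/s².
v = v₀ + at = 9.00 + (-1.2)(3) = 5.40 m/s
Δx = v₀t + ½at² = 9.00·3 + 0.5·-1.2·3² = 21.6 m

Phase 2 (constant speed): v₀ = 5.40 m/s, a = 0 m/s².
Constant speed: t = d/v = 70/5.40 = 13.0 s

Phase 3 (decelerating): v₀ = 5.40 m/s, a = -1 m/s².
v = v₀ + at = 5.40 + (-1)(3.5) = 1.90 m/s
Δx = v₀t + ½at² = 5.40·3.5 + 0.5·-1·3.5² = 12.8 m
Final speed = 1.90 m/s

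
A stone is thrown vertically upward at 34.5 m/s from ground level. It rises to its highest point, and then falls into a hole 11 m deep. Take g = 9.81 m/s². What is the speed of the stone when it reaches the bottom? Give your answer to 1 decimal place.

37.5 m/s

Phase 1 (rising): v₀ = 34.5 m/s, a = -9.81 m/s².
v = v₀ + at → t = (0 − 34.5) / -9.81 = 3.52 s
v² = v₀² + 2aΔx → Δx = (0² − 34.5²)/(2·-9.81) = 60.7 m

Phase 2 (falling): v₀ = 0 m/s, a = -9.81 m/s².
Falls 71.7 m from rest: t = √(2·71.7/9.81) = 3.82 s; v = g·t = 37.5 m/s.
Final speed = 37.5 m/s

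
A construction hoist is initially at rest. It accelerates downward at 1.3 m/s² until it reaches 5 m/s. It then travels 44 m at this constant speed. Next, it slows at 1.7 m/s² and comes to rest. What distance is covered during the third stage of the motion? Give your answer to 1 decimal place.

Phase 1 (accelerating): v₀ = 0 m/s, a = 1.3 m/s².
v = v₀ + at → t = (5 − 0) / 1.3 = 3.85 s
v² = v₀² + 2aΔx → Δx = (5² − 0²)/(2·1.3) = 9.62 m

Phase 2 (constant speed): v₀ = 5.00 m/s, a = 0 m/s².
Constant speed: t = d/v = 44/5.00 = 8.80 s

Phase 3 (decelerating): v₀ = 5.00 m/s, a = -1.7 m/s².
v = v₀ + at → t = (0 − 5.00) / -1.7 = 2.94 s
v² = v₀² + 2aΔx → Δx = (0² − 5.00²)/(2·-1.7) = 7.35 m
Distance in phase 3 = 7.35 m

7.4 m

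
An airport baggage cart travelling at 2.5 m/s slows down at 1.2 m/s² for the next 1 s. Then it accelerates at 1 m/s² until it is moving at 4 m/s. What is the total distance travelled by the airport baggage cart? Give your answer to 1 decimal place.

9.1 m

Phase 1 (decelerating): v₀ = 2.50 m/s, a = -1.2 m/s².
v = v₀ + at = 2.50 + (-1.2)(1) = 1.30 m/s
Δx = v₀t + ½at² = 2.50·1 + 0.5·-1.2·1² = 1.90 m

Phase 2 (accelerating): v₀ = 1.30 m/s, a = 1 m/s².
v = v₀ + at → t = (4 − 1.30) / 1 = 2.70 s
v² = v₀² + 2aΔx → Δx = (4² − 1.30²)/(2·1) = 7.16 m
Total distance = 1.90 + 7.16 = 9.05 m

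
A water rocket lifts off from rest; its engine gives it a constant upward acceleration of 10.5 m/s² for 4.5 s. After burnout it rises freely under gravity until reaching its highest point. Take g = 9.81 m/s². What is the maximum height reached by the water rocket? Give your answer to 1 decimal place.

Phase 1 (powered ascent): v₀ = 0 m/s, a = 10.5 m/s².
v = v₀ + at = 0 + (10.5)(4.5) = 47.2 m/s
Δx = v₀t + ½at² = 0·4.5 + 0.5·10.5·4.5² = 106 m

Phase 2 (coasting upward): v₀ = 47.2 m/s, a = -9.81 m/s².
v = v₀ + at → t = (0 − 47.2) / -9.81 = 4.82 s
v² = v₀² + 2aΔx → Δx = (0² − 47.2²)/(2·-9.81) = 114 m
Maximum height = 106 + 114 = 220 m

220.1 m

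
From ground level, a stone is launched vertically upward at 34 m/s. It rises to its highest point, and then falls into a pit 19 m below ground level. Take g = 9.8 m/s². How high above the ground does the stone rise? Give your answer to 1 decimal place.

59.0 m

Phase 1 (rising): v₀ = 34.0 m/s, a = -9.8 m/s².
v = v₀ + at → t = (0 − 34.0) / -9.8 = 3.47 s
v² = v₀² + 2aΔx → Δx = (0² − 34.0²)/(2·-9.8) = 59.0 m
Maximum height = 59.0 m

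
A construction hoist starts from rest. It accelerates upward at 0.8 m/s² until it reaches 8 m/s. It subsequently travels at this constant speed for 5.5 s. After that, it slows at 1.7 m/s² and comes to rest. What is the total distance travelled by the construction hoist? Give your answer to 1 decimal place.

Phase 1 (accelerating): v₀ = 0 m/s, a = 0.8 m/s².
v = v₀ + at → t = (8 − 0) / 0.8 = 10.0 s
v² = v₀² + 2aΔx → Δx = (8² − 0²)/(2·0.8) = 40.0 m

Phase 2 (constant speed): v₀ = 8.00 m/s, a = 0 m/s².
v = v₀ + at = 8.00 + (0)(5.5) = 8.00 m/s
Δx = v₀t + ½at² = 8.00·5.5 + 0.5·0·5.5² = 44.0 m

Phase 3 (decelerating): v₀ = 8.00 m/s, a = -1.7 m/s².
v = v₀ + at → t = (0 − 8.00) / -1.7 = 4.71 s
v² = v₀² + 2aΔx → Δx = (0² − 8.00²)/(2·-1.7) = 18.8 m
Total distance = 40.0 + 44.0 + 18.8 = 103 m

102.8 m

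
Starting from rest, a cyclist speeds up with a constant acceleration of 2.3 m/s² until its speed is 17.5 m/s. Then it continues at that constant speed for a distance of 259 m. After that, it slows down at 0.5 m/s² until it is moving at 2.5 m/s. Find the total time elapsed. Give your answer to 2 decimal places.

Phase 1 (accelerating): v₀ = 0 m/s, a = 2.3 m/s².
v = v₀ + at → t = (17.5 − 0) / 2.3 = 7.61 s
v² = v₀² + 2aΔx → Δx = (17.5² − 0²)/(2·2.3) = 66.6 m

Phase 2 (constant speed): v₀ = 17.5 m/s, a = 0 m/s².
Constant speed: t = d/v = 259/17.5 = 14.8 s

Phase 3 (decelerating): v₀ = 17.5 m/s, a = -0.5 m/s².
v = v₀ + at → t = (2.5 − 17.5) / -0.5 = 30.0 s
v² = v₀² + 2aΔx → Δx = (2.5² − 17.5²)/(2·-0.5) = 300 m
Total time = 7.61 + 14.8 + 30.0 = 52.4 s

52.41 s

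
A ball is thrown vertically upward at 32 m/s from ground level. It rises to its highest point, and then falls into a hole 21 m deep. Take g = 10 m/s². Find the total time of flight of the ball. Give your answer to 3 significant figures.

7.00 s

Phase 1 (rising): v₀ = 32.0 m/s, a = -10 m/s².
v = v₀ + at → t = (0 − 32.0) / -10 = 3.20 s
v² = v₀² + 2aΔx → Δx = (0² − 32.0²)/(2·-10) = 51.2 m

Phase 2 (falling): v₀ = 0 m/s, a = -10 m/s².
Falls 72.2 m from rest: t = √(2·72.2/10) = 3.80 s; v = g·t = 38.0 m/s.
Total time = 3.20 + 3.80 = 7.00 s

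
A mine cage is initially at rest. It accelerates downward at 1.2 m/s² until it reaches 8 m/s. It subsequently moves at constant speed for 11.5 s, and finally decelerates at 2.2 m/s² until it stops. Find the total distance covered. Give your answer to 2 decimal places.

Phase 1 (accelerating): v₀ = 0 m/s, a = 1.2 m/s².
v = v₀ + at → t = (8 − 0) / 1.2 = 6.67 s
v² = v₀² + 2aΔx → Δx = (8² − 0²)/(2·1.2) = 26.7 m

Phase 2 (constant speed): v₀ = 8.00 m/s, a = 0 m/s².
v = v₀ + at = 8.00 + (0)(11.5) = 8.00 m/s
Δx = v₀t + ½at² = 8.00·11.5 + 0.5·0·11.5² = 92.0 m

Phase 3 (decelerating): v₀ = 8.00 m/s, a = -2.2 m/s².
v = v₀ + at → t = (0 − 8.00) / -2.2 = 3.64 s
v² = v₀² + 2aΔx → Δx = (0² − 8.00²)/(2·-2.2) = 14.5 m
Total distance = 26.7 + 92.0 + 14.5 = 133 m

133.21 m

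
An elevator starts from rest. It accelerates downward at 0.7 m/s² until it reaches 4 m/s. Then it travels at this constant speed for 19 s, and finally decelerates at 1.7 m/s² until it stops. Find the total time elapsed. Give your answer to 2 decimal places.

Phase 1 (accelerating): v₀ = 0 m/s, a = 0.7 m/s².
v = v₀ + at → t = (4 − 0) / 0.7 = 5.71 s
v² = v₀² + 2aΔx → Δx = (4² − 0²)/(2·0.7) = 11.4 m

Phase 2 (constant speed): v₀ = 4.00 m/s, a = 0 m/s².
v = v₀ + at = 4.00 + (0)(19) = 4.00 m/s
Δx = v₀t + ½at² = 4.00·19 + 0.5·0·19² = 76.0 m

Phase 3 (decelerating): v₀ = 4.00 m/s, a = -1.7 m/s².
v = v₀ + at → t = (0 − 4.00) / -1.7 = 2.35 s
v² = v₀² + 2aΔx → Δx = (0² − 4.00²)/(2·-1.7) = 4.71 m
Total time = 5.71 + 19.0 + 2.35 = 27.1 s

27.07 s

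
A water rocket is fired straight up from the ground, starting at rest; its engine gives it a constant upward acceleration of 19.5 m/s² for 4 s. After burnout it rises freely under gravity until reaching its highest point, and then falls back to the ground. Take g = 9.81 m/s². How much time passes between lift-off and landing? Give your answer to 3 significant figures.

Phase 1 (powered ascent): v₀ = 0 m/s, a = 19.5 m/s².
v = v₀ + at = 0 + (19.5)(4) = 78.0 m/s
Δx = v₀t + ½at² = 0·4 + 0.5·19.5·4² = 156 m

Phase 2 (coasting upward): v₀ = 78.0 m/s, a = -9.81 m/s².
v = v₀ + at → t = (0 − 78.0) / -9.81 = 7.95 s
v² = v₀² + 2aΔx → Δx = (0² − 78.0²)/(2·-9.81) = 310 m

Phase 3 (free fall): v₀ = 0 m/s, a = -9.81 m/s².
Falls 466 m from rest: t = √(2·466/9.81) = 9.75 s; v = g·t = 95.6 m/s.
Total time = 4.00 + 7.95 + 9.75 = 21.7 s

21.7 s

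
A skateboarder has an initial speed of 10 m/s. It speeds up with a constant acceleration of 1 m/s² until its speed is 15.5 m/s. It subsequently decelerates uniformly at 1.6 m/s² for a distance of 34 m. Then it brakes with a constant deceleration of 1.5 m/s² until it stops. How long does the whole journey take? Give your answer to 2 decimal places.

Phase 1 (accelerating): v₀ = 10.0 m/s, a = 1 m/s².
v = v₀ + at → t = (15.5 − 10.0) / 1 = 5.50 s
v² = v₀² + 2aΔx → Δx = (15.5² − 10.0²)/(2·1) = 70.1 m

Phase 2 (decelerating): v₀ = 15.5 m/s, a = -1.6 m/s².
v² = v₀² + 2aΔx = 15.5² + 2·-1.6·34 = 131 → v = 11.5 m/s
t = (v − v₀)/a = (11.5 − 15.5)/-1.6 = 2.52 s

Phase 3 (decelerating): v₀ = 11.5 m/s, a = -1.5 m/s².
v = v₀ + at → t = (0 − 11.5) / -1.5 = 7.64 s
v² = v₀² + 2aΔx → Δx = (0² − 11.5²)/(2·-1.5) = 43.8 m
Total time = 5.50 + 2.52 + 7.64 = 15.7 s

15.67 s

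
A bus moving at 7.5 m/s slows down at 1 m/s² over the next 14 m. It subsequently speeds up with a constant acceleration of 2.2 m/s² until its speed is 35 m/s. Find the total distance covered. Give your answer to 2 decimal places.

Phase 1 (decelerating): v₀ = 7.50 m/s, a = -1 m/s².
v² = v₀² + 2aΔx = 7.50² + 2·-1·14 = 28.2 → v = 5.32 m/s
t = (v − v₀)/a = (5.32 − 7.50)/-1 = 2.18 s

Phase 2 (accelerating): v₀ = 5.32 m/s, a = 2.2 m/s².
v = v₀ + at → t = (35 − 5.32) / 2.2 = 13.5 s
v² = v₀² + 2aΔx → Δx = (35² − 5.32²)/(2·2.2) = 272 m
Total distance = 14.0 + 272 = 286 m

285.99 m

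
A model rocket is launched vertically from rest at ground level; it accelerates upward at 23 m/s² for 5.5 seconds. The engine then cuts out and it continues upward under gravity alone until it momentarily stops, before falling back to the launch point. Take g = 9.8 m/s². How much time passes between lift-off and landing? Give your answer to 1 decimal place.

33.8 s

Phase 1 (powered ascent): v₀ = 0 m/s, a = 23 m/s².
v = v₀ + at = 0 + (23)(5.5) = 126 m/s
Δx = v₀t + ½at² = 0·5.5 + 0.5·23·5.5² = 348 m

Phase 2 (coasting upward): v₀ = 126 m/s, a = -9.8 m/s².
v = v₀ + at → t = (0 − 126) / -9.8 = 12.9 s
v² = v₀² + 2aΔx → Δx = (0² − 126²)/(2·-9.8) = 816 m

Phase 3 (free fall): v₀ = 0 m/s, a = -9.8 m/s².
Falls 1160 m from rest: t = √(2·1160/9.8) = 15.4 s; v = g·t = 151 m/s.
Total time = 5.50 + 12.9 + 15.4 = 33.8 s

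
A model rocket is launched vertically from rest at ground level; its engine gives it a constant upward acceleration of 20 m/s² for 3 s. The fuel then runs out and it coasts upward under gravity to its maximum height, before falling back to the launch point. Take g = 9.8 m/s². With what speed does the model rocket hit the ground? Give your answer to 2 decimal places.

Phase 1 (powered ascent): v₀ = 0 m/s, a = 20 m/s².
v = v₀ + at = 0 + (20)(3) = 60.0 m/s
Δx = v₀t + ½at² = 0·3 + 0.5·20·3² = 90.0 m

Phase 2 (coasting upward): v₀ = 60.0 m/s, a = -9.8 m/s².
v = v₀ + at → t = (0 − 60.0) / -9.8 = 6.12 s
v² = v₀² + 2aΔx → Δx = (0² − 60.0²)/(2·-9.8) = 184 m

Phase 3 (free fall): v₀ = 0 m/s, a = -9.8 m/s².
Falls 274 m from rest: t = √(2·274/9.8) = 7.47 s; v = g·t = 73.2 m/s.
Impact speed = 73.2 m/s

73.24 m/s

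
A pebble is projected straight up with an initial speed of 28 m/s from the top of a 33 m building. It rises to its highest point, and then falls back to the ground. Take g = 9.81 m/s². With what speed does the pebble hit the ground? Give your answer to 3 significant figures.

Phase 1 (rising): v₀ = 28.0 m/s, a = -9.81 m/s².
v = v₀ + at → t = (0 − 28.0) / -9.81 = 2.85 s
v² = v₀² + 2aΔx → Δx = (0² − 28.0²)/(2·-9.81) = 40.0 m

Phase 2 (falling): v₀ = 0 m/s, a = -9.81 m/s².
Falls 73.0 m from rest: t = √(2·73.0/9.81) = 3.86 s; v = g·t = 37.8 m/s.
Final speed = 37.8 m/s

37.8 m/s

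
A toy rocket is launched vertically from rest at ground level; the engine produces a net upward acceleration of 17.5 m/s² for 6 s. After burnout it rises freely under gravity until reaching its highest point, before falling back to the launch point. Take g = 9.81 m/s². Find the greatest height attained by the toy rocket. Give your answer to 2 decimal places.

876.93 m

Phase 1 (powered ascent): v₀ = 0 m/s, a = 17.5 m/s².
v = v₀ + at = 0 + (17.5)(6) = 105 m/s
Δx = v₀t + ½at² = 0·6 + 0.5·17.5·6² = 315 m

Phase 2 (coasting upward): v₀ = 105 m/s, a = -9.81 m/s².
v = v₀ + at → t = (0 − 105) / -9.81 = 10.7 s
v² = v₀² + 2aΔx → Δx = (0² − 105²)/(2·-9.81) = 562 m
Maximum height = 315 + 562 = 877 m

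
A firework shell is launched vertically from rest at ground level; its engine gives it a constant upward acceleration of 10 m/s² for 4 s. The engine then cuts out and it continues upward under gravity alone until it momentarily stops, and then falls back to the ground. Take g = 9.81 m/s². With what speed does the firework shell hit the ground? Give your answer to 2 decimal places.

Phase 1 (powered ascent): v₀ = 0 m/s, a = 10 m/s².
v = v₀ + at = 0 + (10)(4) = 40.0 m/s
Δx = v₀t + ½at² = 0·4 + 0.5·10·4² = 80.0 m

Phase 2 (coasting upward): v₀ = 40.0 m/s, a = -9.81 m/s².
v = v₀ + at → t = (0 − 40.0) / -9.81 = 4.08 s
v² = v₀² + 2aΔx → Δx = (0² − 40.0²)/(2·-9.81) = 81.5 m

Phase 3 (free fall): v₀ = 0 m/s, a = -9.81 m/s².
Falls 162 m from rest: t = √(2·162/9.81) = 5.74 s; v = g·t = 56.3 m/s.
Impact speed = 56.3 m/s

56.30 m/s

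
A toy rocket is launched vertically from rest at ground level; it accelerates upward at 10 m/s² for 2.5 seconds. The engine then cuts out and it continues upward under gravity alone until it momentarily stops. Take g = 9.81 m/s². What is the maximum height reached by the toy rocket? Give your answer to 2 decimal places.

63.11 m

Phase 1 (powered ascent): v₀ = 0 m/s, a = 10 m/s².
v = v₀ + at = 0 + (10)(2.5) = 25.0 m/s
Δx = v₀t + ½at² = 0·2.5 + 0.5·10·2.5² = 31.2 m

Phase 2 (coasting upward): v₀ = 25.0 m/s, a = -9.81 m/s².
v = v₀ + at → t = (0 − 25.0) / -9.81 = 2.55 s
v² = v₀² + 2aΔx → Δx = (0² − 25.0²)/(2·-9.81) = 31.9 m
Maximum height = 31.2 + 31.9 = 63.1 m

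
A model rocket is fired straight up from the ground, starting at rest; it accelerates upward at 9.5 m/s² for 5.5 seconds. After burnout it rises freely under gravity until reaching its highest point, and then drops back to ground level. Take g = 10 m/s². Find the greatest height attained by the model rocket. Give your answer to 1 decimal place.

Phase 1 (powered ascent): v₀ = 0 m/s, a = 9.5 m/s².
v = v₀ + at = 0 + (9.5)(5.5) = 52.2 m/s
Δx = v₀t + ½at² = 0·5.5 + 0.5·9.5·5.5² = 144 m

Phase 2 (coasting upward): v₀ = 52.2 m/s, a = -10 m/s².
v = v₀ + at → t = (0 − 52.2) / -10 = 5.22 s
v² = v₀² + 2aΔx → Δx = (0² − 52.2²)/(2·-10) = 137 m
Maximum height = 144 + 137 = 280 m

280.2 m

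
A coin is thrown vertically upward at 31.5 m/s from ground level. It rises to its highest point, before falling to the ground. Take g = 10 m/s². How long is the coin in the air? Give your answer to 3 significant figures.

Phase 1 (rising): v₀ = 31.5 m/s, a = -10 m/s².
v = v₀ + at → t = (0 − 31.5) / -10 = 3.15 s
v² = v₀² + 2aΔx → Δx = (0² − 31.5²)/(2·-10) = 49.6 m

Phase 2 (falling): v₀ = 0 m/s, a = -10 m/s².
Falls 49.6 m from rest: t = √(2·49.6/10) = 3.15 s; v = g·t = 31.5 m/s.
Total time = 3.15 + 3.15 = 6.30 s

6.30 s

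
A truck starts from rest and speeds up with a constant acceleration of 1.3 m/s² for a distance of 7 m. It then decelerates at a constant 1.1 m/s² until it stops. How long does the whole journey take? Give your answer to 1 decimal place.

Phase 1 (accelerating): v₀ = 0 m/s, a = 1.3 m/s².
v² = v₀² + 2aΔx = 0² + 2·1.3·7 = 18.2 → v = 4.27 m/s
t = (v − v₀)/a = (4.27 − 0)/1.3 = 3.28 s

Phase 2 (decelerating): v₀ = 4.27 m/s, a = -1.1 m/s².
v = v₀ + at → t = (0 − 4.27) / -1.1 = 3.88 s
v² = v₀² + 2aΔx → Δx = (0² − 4.27²)/(2·-1.1) = 8.27 m
Total time = 3.28 + 3.88 = 7.16 s

7.2 s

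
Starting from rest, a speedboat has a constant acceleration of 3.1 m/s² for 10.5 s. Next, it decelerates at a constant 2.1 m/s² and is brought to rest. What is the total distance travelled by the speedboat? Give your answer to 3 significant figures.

Phase 1 (accelerating): v₀ = 0 m/s, a = 3.1 m/s².
v = v₀ + at = 0 + (3.1)(10.5) = 32.6 m/s
Δx = v₀t + ½at² = 0·10.5 + 0.5·3.1·10.5² = 171 m

Phase 2 (decelerating): v₀ = 32.6 m/s, a = -2.1 m/s².
v = v₀ + at → t = (0 − 32.6) / -2.1 = 15.5 s
v² = v₀² + 2aΔx → Δx = (0² − 32.6²)/(2·-2.1) = 252 m
Total distance = 171 + 252 = 423 m

423 m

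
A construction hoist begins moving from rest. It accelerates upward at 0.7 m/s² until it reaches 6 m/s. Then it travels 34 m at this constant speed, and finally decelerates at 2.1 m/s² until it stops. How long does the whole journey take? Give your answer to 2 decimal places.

Phase 1 (accelerating): v₀ = 0 m/s, a = 0.7 m/s².
v = v₀ + at → t = (6 − 0) / 0.7 = 8.57 s
v² = v₀² + 2aΔx → Δx = (6² − 0²)/(2·0.7) = 25.7 m

Phase 2 (constant speed): v₀ = 6.00 m/s, a = 0 m/s².
Constant speed: t = d/v = 34/6.00 = 5.67 s

Phase 3 (decelerating): v₀ = 6.00 m/s, a = -2.1 m/s².
v = v₀ + at → t = (0 − 6.00) / -2.1 = 2.86 s
v² = v₀² + 2aΔx → Δx = (0² − 6.00²)/(2·-2.1) = 8.57 m
Total time = 8.57 + 5.67 + 2.86 = 17.1 s

17.10 s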